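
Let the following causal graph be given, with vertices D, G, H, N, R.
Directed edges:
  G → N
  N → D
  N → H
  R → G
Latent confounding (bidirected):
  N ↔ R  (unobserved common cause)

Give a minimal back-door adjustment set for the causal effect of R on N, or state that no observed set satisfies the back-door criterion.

R→N: no observed back-door set.

desc(R)\{R}={D,G,H,N}; candidates ⊆ {—}.
R↔N: latent back-door arc(s) into R.
size 0: {}; under {} R still reaches {D,H,N} ∋ N.
R↔N cannot be blocked by any observed set — no back-door set.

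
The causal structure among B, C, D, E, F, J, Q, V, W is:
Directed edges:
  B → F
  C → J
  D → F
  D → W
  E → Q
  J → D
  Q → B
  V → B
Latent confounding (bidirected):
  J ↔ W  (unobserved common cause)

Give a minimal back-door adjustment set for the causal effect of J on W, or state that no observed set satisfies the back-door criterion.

J→W: no observed back-door set.

desc(J)\{J}={D,F,W}; candidates ⊆ {B,C,E,Q,V}.
J↔W: latent back-door arc(s) into J.
size 0: {}; under {} J still reaches {C,W} ∋ W.
size 1: {B}, {C}, {E} …(+2); under {B} J still reaches {C,W} ∋ W.
size 2: {B,C}, {B,E}, {B,Q} …(+7); under {B,C} J still reaches {W} ∋ W.
J↔W cannot be blocked by any observed set — no back-door set.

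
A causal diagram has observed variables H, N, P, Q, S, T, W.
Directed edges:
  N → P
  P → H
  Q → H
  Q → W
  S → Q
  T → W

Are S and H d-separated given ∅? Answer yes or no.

No — S and H are d-connected given ∅.

Bayes-Ball from S | ∅ reaches {H,Q,W}.
H ∈ reach(S|∅) ⇒ S ⊥̸ H | ∅.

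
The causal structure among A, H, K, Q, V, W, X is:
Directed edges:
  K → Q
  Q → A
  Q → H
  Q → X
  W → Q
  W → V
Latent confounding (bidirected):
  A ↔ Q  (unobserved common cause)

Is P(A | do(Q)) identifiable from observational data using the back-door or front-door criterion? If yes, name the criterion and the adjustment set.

P(A|do(Q)): not identifiable (no BD/FD set).

desc(Q)\{Q}={A,H,X}; candidates ⊆ {K,V,W}.
Q↔A: latent back-door arc(s) into Q.
size 0: {}; under {} Q still reaches {A,K,V,W} ∋ A.
size 1: {K}, {V}, {W}; under {K} Q still reaches {A,V,W} ∋ A.
size 2: {K,V}, {K,W}, {V,W}; under {K,V} Q still reaches {A,W} ∋ A.
Q↔A cannot be blocked by any observed set — no back-door set.
No mediator lies on a directed Q→…→A path.
Neither criterion identifies P(A|do(Q)) in this graph.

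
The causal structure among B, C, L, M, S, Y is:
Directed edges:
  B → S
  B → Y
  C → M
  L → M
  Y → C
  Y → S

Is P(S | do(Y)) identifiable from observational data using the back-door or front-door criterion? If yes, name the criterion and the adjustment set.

desc(Y)\{Y}={C,M,S}; candidates ⊆ {B,L}.
size 0: {}; under {} Y still reaches {B,S} ∋ S.
{B}: Y⊥S given {B} in G with Y→· removed — back-door holds.
P(S|do(Y)) = Σ_{B} P(S|Y,B)·P(B).

P(S|do(Y)): backdoor, adjust for {B}.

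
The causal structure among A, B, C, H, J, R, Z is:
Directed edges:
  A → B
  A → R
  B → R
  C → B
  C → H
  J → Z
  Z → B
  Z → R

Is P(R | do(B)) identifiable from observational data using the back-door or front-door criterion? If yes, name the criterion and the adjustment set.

P(R|do(B)): backdoor, adjust for {A, Z}.

desc(B)\{B}={R}; candidates ⊆ {A,C,H,J,Z}.
size 0: {}; under {} B still reaches {A,C,H,J,R,Z} ∋ R.
size 1: {A}, {C}, {H} …(+2); under {A} B still reaches {C,H,J,R,Z} ∋ R.
{A,Z}: B⊥R given {A,Z} in G with B→· removed — back-door holds.
P(R|do(B)) = Σ_{A,Z} P(R|B,A,Z)·P(A,Z).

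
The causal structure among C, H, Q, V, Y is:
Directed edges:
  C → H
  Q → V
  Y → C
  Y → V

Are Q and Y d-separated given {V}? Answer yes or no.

No — Q and Y are d-connected given {V}.

Bayes-Ball from Q | {V} reaches {C,H,Y}.
Y ∈ reach(Q|{V}) ⇒ Q ⊥̸ Y | {V}.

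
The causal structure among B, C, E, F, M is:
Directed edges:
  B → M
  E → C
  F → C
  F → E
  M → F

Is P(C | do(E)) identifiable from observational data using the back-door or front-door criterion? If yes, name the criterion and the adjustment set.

P(C|do(E)): backdoor, adjust for {F}.

desc(E)\{E}={C}; candidates ⊆ {B,F,M}.
size 0: {}; under {} E still reaches {B,C,F,M} ∋ C.
{F}: E⊥C given {F} in G with E→· removed — back-door holds.
P(C|do(E)) = Σ_{F} P(C|E,F)·P(F).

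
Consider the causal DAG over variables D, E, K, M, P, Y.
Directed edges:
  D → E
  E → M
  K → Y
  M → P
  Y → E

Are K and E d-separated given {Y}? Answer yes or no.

Bayes-Ball from K | {Y} reaches ∅.
E ∉ reach(K|{Y}) ⇒ K ⊥ E | {Y}.

Yes — K ⊥ E | {Y}.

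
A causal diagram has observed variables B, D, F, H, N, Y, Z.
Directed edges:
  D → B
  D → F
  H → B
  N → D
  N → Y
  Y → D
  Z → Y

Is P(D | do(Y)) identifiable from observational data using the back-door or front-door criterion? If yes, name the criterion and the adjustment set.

P(D|do(Y)): backdoor, adjust for {N}.

desc(Y)\{Y}={B,D,F}; candidates ⊆ {H,N,Z}.
size 0: {}; under {} Y still reaches {B,D,F,N,Z} ∋ D.
{N}: Y⊥D given {N} in G with Y→· removed — back-door holds.
P(D|do(Y)) = Σ_{N} P(D|Y,N)·P(N).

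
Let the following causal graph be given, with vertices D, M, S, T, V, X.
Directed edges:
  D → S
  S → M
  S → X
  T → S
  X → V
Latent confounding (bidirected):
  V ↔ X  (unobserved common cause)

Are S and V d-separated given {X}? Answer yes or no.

Bayes-Ball from S | {X} reaches {D,M,T,V}.
V ∈ reach(S|{X}) ⇒ S ⊥̸ V | {X}.

No — S and V are d-connected given {X}.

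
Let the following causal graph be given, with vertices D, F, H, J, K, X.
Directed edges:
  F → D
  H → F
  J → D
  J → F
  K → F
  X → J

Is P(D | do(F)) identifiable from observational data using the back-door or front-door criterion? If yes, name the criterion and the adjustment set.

desc(F)\{F}={D}; candidates ⊆ {H,J,K,X}.
size 0: {}; under {} F still reaches {D,H,J,K,X} ∋ D.
{J}: F⊥D given {J} in G with F→· removed — back-door holds.
P(D|do(F)) = Σ_{J} P(D|F,J)·P(J).

P(D|do(F)): backdoor, adjust for {J}.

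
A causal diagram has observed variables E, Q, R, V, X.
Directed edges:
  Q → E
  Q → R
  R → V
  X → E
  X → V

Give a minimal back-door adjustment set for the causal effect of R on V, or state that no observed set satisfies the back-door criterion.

desc(R)\{R}={V}; candidates ⊆ {E,Q,X}.
∅: R⊥V given ∅ in G with R→· removed — back-door holds.

R→V: minimal back-door set ∅.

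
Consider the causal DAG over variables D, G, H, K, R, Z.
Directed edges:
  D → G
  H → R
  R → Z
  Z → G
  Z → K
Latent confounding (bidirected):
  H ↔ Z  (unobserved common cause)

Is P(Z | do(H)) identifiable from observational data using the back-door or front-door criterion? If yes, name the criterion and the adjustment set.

desc(H)\{H}={G,K,R,Z}; candidates ⊆ {D}.
H↔Z: latent back-door arc(s) into H.
size 0: {}; under {} H still reaches {G,K,Z} ∋ Z.
size 1: {D}; under {D} H still reaches {G,K,Z} ∋ Z.
H↔Z cannot be blocked by any observed set — no back-door set.
{R}: (i) intercepts every directed H→Z path; (ii) no back-door H→{R}; (iii) {H} blocks every back-door {R}→Z. Front-door holds.
P(Z|do(H)) = Σ_{R} P(R|H) Σ_{H'} P(Z|R,H')P(H').

P(Z|do(H)): frontdoor, adjust for {R}.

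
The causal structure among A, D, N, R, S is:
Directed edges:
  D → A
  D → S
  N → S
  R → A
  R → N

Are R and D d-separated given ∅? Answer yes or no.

Bayes-Ball from R | ∅ reaches {A,N,S}.
D ∉ reach(R|∅) ⇒ R ⊥ D | ∅.

Yes — R ⊥ D | ∅.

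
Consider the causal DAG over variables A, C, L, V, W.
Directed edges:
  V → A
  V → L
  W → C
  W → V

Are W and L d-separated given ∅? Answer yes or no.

No — W and L are d-connected given ∅.

Bayes-Ball from W | ∅ reaches {A,C,L,V}.
L ∈ reach(W|∅) ⇒ W ⊥̸ L | ∅.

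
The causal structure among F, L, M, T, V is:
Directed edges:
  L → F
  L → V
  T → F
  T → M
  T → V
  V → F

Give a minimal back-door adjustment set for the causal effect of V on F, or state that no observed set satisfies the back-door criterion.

V→F: minimal back-door set {L, T}.

desc(V)\{V}={F}; candidates ⊆ {L,M,T}.
size 0: {}; under {} V still reaches {F,L,M,T} ∋ F.
size 1: {L}, {M}, {T}; under {L} V still reaches {F,M,T} ∋ F.
{L,T}: V⊥F given {L,T} in G with V→· removed — back-door holds.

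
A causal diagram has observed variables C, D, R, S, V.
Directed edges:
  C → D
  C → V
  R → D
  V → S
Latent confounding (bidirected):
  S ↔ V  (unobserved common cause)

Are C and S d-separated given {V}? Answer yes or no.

No — C and S are d-connected given {V}.

Bayes-Ball from C | {V} reaches {D,S}.
S ∈ reach(C|{V}) ⇒ C ⊥̸ S | {V}.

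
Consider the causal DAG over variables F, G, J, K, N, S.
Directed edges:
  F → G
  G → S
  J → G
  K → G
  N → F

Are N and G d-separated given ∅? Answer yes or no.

Bayes-Ball from N | ∅ reaches {F,G,S}.
G ∈ reach(N|∅) ⇒ N ⊥̸ G | ∅.

No — N and G are d-connected given ∅.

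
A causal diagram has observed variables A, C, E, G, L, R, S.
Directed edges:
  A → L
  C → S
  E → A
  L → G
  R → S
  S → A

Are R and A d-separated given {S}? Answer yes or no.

Yes — R ⊥ A | {S}.

Bayes-Ball from R | {S} reaches {C}.
A ∉ reach(R|{S}) ⇒ R ⊥ A | {S}.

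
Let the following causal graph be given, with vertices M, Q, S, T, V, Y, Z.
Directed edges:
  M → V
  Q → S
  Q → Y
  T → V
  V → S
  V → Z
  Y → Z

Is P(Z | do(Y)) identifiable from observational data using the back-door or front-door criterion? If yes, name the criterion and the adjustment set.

desc(Y)\{Y}={Z}; candidates ⊆ {M,Q,S,T,V}.
∅: Y⊥Z given ∅ in G with Y→· removed — back-door holds.
P(Z|do(Y)) = P(Z|Y) — no adjustment needed.

P(Z|do(Y)): backdoor, adjust for ∅.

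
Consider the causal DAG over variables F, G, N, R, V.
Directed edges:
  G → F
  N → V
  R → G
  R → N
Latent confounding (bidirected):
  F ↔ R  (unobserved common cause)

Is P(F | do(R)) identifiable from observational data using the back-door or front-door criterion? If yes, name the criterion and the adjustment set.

P(F|do(R)): frontdoor, adjust for {G}.

desc(R)\{R}={F,G,N,V}; candidates ⊆ {—}.
R↔F: latent back-door arc(s) into R.
size 0: {}; under {} R still reaches {F} ∋ F.
R↔F cannot be blocked by any observed set — no back-door set.
{G}: (i) intercepts every directed R→F path; (ii) no back-door R→{G}; (iii) {R} blocks every back-door {G}→F. Front-door holds.
P(F|do(R)) = Σ_{G} P(G|R) Σ_{R'} P(F|G,R')P(R').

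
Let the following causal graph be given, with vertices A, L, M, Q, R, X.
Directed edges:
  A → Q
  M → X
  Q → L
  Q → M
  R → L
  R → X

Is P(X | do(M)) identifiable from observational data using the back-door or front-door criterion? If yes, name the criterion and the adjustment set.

desc(M)\{M}={X}; candidates ⊆ {A,L,Q,R}.
∅: M⊥X given ∅ in G with M→· removed — back-door holds.
P(X|do(M)) = P(X|M) — no adjustment needed.

P(X|do(M)): backdoor, adjust for ∅.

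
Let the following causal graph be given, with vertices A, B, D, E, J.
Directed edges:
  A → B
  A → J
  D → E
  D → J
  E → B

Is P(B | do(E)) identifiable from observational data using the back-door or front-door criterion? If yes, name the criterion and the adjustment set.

desc(E)\{E}={B}; candidates ⊆ {A,D,J}.
∅: E⊥B given ∅ in G with E→· removed — back-door holds.
P(B|do(E)) = P(B|E) — no adjustment needed.

P(B|do(E)): backdoor, adjust for ∅.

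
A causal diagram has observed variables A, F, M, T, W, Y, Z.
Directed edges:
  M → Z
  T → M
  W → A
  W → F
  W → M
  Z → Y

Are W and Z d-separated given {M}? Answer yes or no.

Yes — W ⊥ Z | {M}.

Bayes-Ball from W | {M} reaches {A,F,T}.
Z ∉ reach(W|{M}) ⇒ W ⊥ Z | {M}.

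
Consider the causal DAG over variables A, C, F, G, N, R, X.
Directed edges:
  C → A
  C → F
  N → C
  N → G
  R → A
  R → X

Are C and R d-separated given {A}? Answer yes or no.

No — C and R are d-connected given {A}.

Bayes-Ball from C | {A} reaches {F,G,N,R,X}.
R ∈ reach(C|{A}) ⇒ C ⊥̸ R | {A}.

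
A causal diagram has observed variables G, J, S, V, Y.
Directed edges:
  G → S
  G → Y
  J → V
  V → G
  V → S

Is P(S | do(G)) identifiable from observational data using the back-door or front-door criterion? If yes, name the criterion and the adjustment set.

desc(G)\{G}={S,Y}; candidates ⊆ {J,V}.
size 0: {}; under {} G still reaches {J,S,V} ∋ S.
{V}: G⊥S given {V} in G with G→· removed — back-door holds.
P(S|do(G)) = Σ_{V} P(S|G,V)·P(V).

P(S|do(G)): backdoor, adjust for {V}.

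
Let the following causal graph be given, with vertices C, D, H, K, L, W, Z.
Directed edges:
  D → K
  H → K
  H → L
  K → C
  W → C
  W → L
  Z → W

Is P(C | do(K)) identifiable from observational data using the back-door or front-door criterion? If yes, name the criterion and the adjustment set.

P(C|do(K)): backdoor, adjust for ∅.

desc(K)\{K}={C}; candidates ⊆ {D,H,L,W,Z}.
∅: K⊥C given ∅ in G with K→· removed — back-door holds.
P(C|do(K)) = P(C|K) — no adjustment needed.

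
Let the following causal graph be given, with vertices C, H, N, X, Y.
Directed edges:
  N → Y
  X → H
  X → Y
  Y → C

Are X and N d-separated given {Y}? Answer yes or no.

No — X and N are d-connected given {Y}.

Bayes-Ball from X | {Y} reaches {H,N}.
N ∈ reach(X|{Y}) ⇒ X ⊥̸ N | {Y}.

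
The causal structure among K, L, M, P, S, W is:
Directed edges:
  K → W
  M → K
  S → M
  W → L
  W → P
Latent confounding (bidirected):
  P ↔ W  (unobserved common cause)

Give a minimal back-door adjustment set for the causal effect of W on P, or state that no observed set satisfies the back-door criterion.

desc(W)\{W}={L,P}; candidates ⊆ {K,M,S}.
W↔P: latent back-door arc(s) into W.
size 0: {}; under {} W still reaches {K,M,P,S} ∋ P.
size 1: {K}, {M}, {S}; under {K} W still reaches {P} ∋ P.
size 2: {K,M}, {K,S}, {M,S}; under {K,M} W still reaches {P} ∋ P.
W↔P cannot be blocked by any observed set — no back-door set.

W→P: no observed back-door set.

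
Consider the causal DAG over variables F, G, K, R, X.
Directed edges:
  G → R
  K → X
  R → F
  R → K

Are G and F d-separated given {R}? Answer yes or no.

Bayes-Ball from G | {R} reaches ∅.
F ∉ reach(G|{R}) ⇒ G ⊥ F | {R}.

Yes — G ⊥ F | {R}.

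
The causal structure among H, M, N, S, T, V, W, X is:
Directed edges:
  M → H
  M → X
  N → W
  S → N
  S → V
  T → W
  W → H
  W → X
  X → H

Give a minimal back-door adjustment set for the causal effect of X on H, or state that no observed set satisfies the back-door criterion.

desc(X)\{X}={H}; candidates ⊆ {M,N,S,T,V,W}.
size 0: {}; under {} X still reaches {H,M,N,S,T,V,W} ∋ H.
size 1: {M}, {N}, {S} …(+3); under {M} X still reaches {H,N,S,T,V,W} ∋ H.
{M,W}: X⊥H given {M,W} in G with X→· removed — back-door holds.

X→H: minimal back-door set {M, W}.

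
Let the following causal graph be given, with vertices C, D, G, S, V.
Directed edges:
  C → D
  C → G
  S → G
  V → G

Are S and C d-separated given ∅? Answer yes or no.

Bayes-Ball from S | ∅ reaches {G}.
C ∉ reach(S|∅) ⇒ S ⊥ C | ∅.

Yes — S ⊥ C | ∅.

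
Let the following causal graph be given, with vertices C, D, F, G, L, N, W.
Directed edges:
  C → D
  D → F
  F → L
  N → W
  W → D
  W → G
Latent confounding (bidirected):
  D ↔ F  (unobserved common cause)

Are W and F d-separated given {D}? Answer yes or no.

Bayes-Ball from W | {D} reaches {C,F,G,L,N}.
F ∈ reach(W|{D}) ⇒ W ⊥̸ F | {D}.

No — W and F are d-connected given {D}.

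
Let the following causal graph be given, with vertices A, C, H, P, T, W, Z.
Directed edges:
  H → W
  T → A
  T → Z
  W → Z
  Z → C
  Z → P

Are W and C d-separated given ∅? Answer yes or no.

Bayes-Ball from W | ∅ reaches {C,H,P,Z}.
C ∈ reach(W|∅) ⇒ W ⊥̸ C | ∅.

No — W and C are d-connected given ∅.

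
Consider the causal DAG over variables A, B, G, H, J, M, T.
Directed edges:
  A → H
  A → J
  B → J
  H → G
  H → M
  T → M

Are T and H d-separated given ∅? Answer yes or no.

Bayes-Ball from T | ∅ reaches {M}.
H ∉ reach(T|∅) ⇒ T ⊥ H | ∅.

Yes — T ⊥ H | ∅.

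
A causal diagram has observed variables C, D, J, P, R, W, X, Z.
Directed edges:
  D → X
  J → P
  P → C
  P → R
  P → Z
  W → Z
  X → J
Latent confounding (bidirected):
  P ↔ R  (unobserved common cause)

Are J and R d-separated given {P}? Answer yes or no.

No — J and R are d-connected given {P}.

Bayes-Ball from J | {P} reaches {D,R,X}.
R ∈ reach(J|{P}) ⇒ J ⊥̸ R | {P}.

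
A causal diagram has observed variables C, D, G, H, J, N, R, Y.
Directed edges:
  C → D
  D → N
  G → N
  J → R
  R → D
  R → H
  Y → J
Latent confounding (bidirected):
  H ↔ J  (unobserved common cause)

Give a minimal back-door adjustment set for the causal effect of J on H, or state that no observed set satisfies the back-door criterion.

J→H: no observed back-door set.

desc(J)\{J}={D,H,N,R}; candidates ⊆ {C,G,Y}.
J↔H: latent back-door arc(s) into J.
size 0: {}; under {} J still reaches {H,Y} ∋ H.
size 1: {C}, {G}, {Y}; under {C} J still reaches {H,Y} ∋ H.
size 2: {C,G}, {C,Y}, {G,Y}; under {C,G} J still reaches {H,Y} ∋ H.
J↔H cannot be blocked by any observed set — no back-door set.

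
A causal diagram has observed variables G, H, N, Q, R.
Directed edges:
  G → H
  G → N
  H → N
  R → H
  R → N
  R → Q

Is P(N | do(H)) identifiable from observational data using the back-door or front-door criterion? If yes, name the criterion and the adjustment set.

desc(H)\{H}={N}; candidates ⊆ {G,Q,R}.
size 0: {}; under {} H still reaches {G,N,Q,R} ∋ N.
size 1: {G}, {Q}, {R}; under {G} H still reaches {N,Q,R} ∋ N.
{G,R}: H⊥N given {G,R} in G with H→· removed — back-door holds.
P(N|do(H)) = Σ_{G,R} P(N|H,G,R)·P(G,R).

P(N|do(H)): backdoor, adjust for {G, R}.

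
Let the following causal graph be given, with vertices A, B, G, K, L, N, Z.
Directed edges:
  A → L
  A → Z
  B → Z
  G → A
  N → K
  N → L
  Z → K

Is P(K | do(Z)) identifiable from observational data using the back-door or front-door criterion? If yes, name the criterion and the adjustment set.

P(K|do(Z)): backdoor, adjust for ∅.

desc(Z)\{Z}={K}; candidates ⊆ {A,B,G,L,N}.
∅: Z⊥K given ∅ in G with Z→· removed — back-door holds.
P(K|do(Z)) = P(K|Z) — no adjustment needed.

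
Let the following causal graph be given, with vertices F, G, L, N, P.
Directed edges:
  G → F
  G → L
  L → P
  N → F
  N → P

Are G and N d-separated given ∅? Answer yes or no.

Yes — G ⊥ N | ∅.

Bayes-Ball from G | ∅ reaches {F,L,P}.
N ∉ reach(G|∅) ⇒ G ⊥ N | ∅.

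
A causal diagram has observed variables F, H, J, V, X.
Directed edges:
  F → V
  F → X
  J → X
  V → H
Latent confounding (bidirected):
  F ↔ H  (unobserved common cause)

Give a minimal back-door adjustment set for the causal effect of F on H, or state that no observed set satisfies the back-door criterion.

F→H: no observed back-door set.

desc(F)\{F}={H,V,X}; candidates ⊆ {J}.
F↔H: latent back-door arc(s) into F.
size 0: {}; under {} F still reaches {H} ∋ H.
size 1: {J}; under {J} F still reaches {H} ∋ H.
F↔H cannot be blocked by any observed set — no back-door set.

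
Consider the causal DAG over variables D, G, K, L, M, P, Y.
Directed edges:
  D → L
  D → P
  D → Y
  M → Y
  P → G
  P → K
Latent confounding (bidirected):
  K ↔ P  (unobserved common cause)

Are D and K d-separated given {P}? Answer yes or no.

No — D and K are d-connected given {P}.

Bayes-Ball from D | {P} reaches {K,L,Y}.
K ∈ reach(D|{P}) ⇒ D ⊥̸ K | {P}.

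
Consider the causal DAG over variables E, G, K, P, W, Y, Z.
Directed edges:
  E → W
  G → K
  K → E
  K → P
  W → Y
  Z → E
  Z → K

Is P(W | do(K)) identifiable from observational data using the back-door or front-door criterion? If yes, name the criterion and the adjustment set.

P(W|do(K)): backdoor, adjust for {Z}.

desc(K)\{K}={E,P,W,Y}; candidates ⊆ {G,Z}.
size 0: {}; under {} K still reaches {E,G,W,Y,Z} ∋ W.
{Z}: K⊥W given {Z} in G with K→· removed — back-door holds.
P(W|do(K)) = Σ_{Z} P(W|K,Z)·P(Z).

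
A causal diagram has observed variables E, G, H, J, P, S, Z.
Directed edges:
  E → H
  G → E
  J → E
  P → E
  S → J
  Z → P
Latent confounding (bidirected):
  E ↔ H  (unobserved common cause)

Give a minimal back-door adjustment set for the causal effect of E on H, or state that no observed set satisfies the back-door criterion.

desc(E)\{E}={H}; candidates ⊆ {G,J,P,S,Z}.
E↔H: latent back-door arc(s) into E.
size 0: {}; under {} E still reaches {G,H,J,P,S,Z} ∋ H.
size 1: {G}, {J}, {P} …(+2); under {G} E still reaches {H,J,P,S,Z} ∋ H.
size 2: {G,J}, {G,P}, {G,S} …(+7); under {G,J} E still reaches {H,P,Z} ∋ H.
E↔H cannot be blocked by any observed set — no back-door set.

E→H: no observed back-door set.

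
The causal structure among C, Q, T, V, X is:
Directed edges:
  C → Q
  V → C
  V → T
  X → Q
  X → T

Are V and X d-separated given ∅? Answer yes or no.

Yes — V ⊥ X | ∅.

Bayes-Ball from V | ∅ reaches {C,Q,T}.
X ∉ reach(V|∅) ⇒ V ⊥ X | ∅.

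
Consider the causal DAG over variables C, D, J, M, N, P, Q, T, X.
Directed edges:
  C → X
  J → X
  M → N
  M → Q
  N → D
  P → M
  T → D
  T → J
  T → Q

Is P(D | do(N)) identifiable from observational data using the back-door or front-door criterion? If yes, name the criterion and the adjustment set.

P(D|do(N)): backdoor, adjust for ∅.

desc(N)\{N}={D}; candidates ⊆ {C,J,M,P,Q,T,X}.
∅: N⊥D given ∅ in G with N→· removed — back-door holds.
P(D|do(N)) = P(D|N) — no adjustment needed.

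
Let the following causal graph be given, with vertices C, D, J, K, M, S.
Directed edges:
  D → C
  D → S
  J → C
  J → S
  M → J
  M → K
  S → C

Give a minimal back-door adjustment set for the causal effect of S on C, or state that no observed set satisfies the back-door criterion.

S→C: minimal back-door set {D, J}.

desc(S)\{S}={C}; candidates ⊆ {D,J,K,M}.
size 0: {}; under {} S still reaches {C,D,J,K,M} ∋ C.
size 1: {D}, {J}, {K} …(+1); under {D} S still reaches {C,J,K,M} ∋ C.
{D,J}: S⊥C given {D,J} in G with S→· removed — back-door holds.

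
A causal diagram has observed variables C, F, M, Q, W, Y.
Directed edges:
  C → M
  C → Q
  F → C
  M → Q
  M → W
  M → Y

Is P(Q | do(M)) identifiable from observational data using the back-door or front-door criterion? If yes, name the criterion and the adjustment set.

desc(M)\{M}={Q,W,Y}; candidates ⊆ {C,F}.
size 0: {}; under {} M still reaches {C,F,Q} ∋ Q.
{C}: M⊥Q given {C} in G with M→· removed — back-door holds.
P(Q|do(M)) = Σ_{C} P(Q|M,C)·P(C).

P(Q|do(M)): backdoor, adjust for {C}.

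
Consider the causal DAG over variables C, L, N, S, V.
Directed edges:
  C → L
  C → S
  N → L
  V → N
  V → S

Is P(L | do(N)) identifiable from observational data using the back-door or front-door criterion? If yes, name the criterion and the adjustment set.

P(L|do(N)): backdoor, adjust for ∅.

desc(N)\{N}={L}; candidates ⊆ {C,S,V}.
∅: N⊥L given ∅ in G with N→· removed — back-door holds.
P(L|do(N)) = P(L|N) — no adjustment needed.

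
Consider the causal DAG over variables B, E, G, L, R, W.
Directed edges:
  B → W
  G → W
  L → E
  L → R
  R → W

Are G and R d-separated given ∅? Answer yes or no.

Bayes-Ball from G | ∅ reaches {W}.
R ∉ reach(G|∅) ⇒ G ⊥ R | ∅.

Yes — G ⊥ R | ∅.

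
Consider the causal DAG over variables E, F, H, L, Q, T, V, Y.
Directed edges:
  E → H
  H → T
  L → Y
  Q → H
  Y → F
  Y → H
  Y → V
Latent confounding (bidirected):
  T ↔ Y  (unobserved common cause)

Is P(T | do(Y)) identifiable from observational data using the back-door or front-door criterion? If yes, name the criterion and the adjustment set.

P(T|do(Y)): frontdoor, adjust for {H}.

desc(Y)\{Y}={F,H,T,V}; candidates ⊆ {E,L,Q}.
Y↔T: latent back-door arc(s) into Y.
size 0: {}; under {} Y still reaches {L,T} ∋ T.
size 1: {E}, {L}, {Q}; under {E} Y still reaches {L,T} ∋ T.
size 2: {E,L}, {E,Q}, {L,Q}; under {E,L} Y still reaches {T} ∋ T.
Y↔T cannot be blocked by any observed set — no back-door set.
{H}: (i) intercepts every directed Y→T path; (ii) no back-door Y→{H}; (iii) {Y} blocks every back-door {H}→T. Front-door holds.
P(T|do(Y)) = Σ_{H} P(H|Y) Σ_{Y'} P(T|H,Y')P(Y').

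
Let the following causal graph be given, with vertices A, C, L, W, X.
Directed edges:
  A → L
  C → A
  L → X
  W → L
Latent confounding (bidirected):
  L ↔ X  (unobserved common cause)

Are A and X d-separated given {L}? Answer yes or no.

Bayes-Ball from A | {L} reaches {C,W,X}.
X ∈ reach(A|{L}) ⇒ A ⊥̸ X | {L}.

No — A and X are d-connected given {L}.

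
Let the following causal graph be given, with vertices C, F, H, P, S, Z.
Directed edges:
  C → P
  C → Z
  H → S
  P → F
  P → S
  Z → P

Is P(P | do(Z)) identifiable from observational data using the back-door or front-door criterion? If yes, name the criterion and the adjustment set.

P(P|do(Z)): backdoor, adjust for {C}.

desc(Z)\{Z}={F,P,S}; candidates ⊆ {C,H}.
size 0: {}; under {} Z still reaches {C,F,P,S} ∋ P.
{C}: Z⊥P given {C} in G with Z→· removed — back-door holds.
P(P|do(Z)) = Σ_{C} P(P|Z,C)·P(C).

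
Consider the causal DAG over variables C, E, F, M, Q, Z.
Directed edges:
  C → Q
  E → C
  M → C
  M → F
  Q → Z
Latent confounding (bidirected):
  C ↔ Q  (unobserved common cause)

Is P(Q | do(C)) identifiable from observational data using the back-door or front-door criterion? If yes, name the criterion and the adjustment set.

desc(C)\{C}={Q,Z}; candidates ⊆ {E,F,M}.
C↔Q: latent back-door arc(s) into C.
size 0: {}; under {} C still reaches {E,F,M,Q,Z} ∋ Q.
size 1: {E}, {F}, {M}; under {E} C still reaches {F,M,Q,Z} ∋ Q.
size 2: {E,F}, {E,M}, {F,M}; under {E,F} C still reaches {M,Q,Z} ∋ Q.
C↔Q cannot be blocked by any observed set — no back-door set.
No mediator lies on a directed C→…→Q path.
Neither criterion identifies P(Q|do(C)) in this graph.

P(Q|do(C)): not identifiable (no BD/FD set).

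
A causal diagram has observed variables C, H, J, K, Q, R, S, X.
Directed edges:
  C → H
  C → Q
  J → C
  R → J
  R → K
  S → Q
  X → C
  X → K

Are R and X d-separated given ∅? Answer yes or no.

Bayes-Ball from R | ∅ reaches {C,H,J,K,Q}.
X ∉ reach(R|∅) ⇒ R ⊥ X | ∅.

Yes — R ⊥ X | ∅.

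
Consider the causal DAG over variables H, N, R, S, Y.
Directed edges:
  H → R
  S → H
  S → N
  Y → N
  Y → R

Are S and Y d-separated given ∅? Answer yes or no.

Bayes-Ball from S | ∅ reaches {H,N,R}.
Y ∉ reach(S|∅) ⇒ S ⊥ Y | ∅.

Yes — S ⊥ Y | ∅.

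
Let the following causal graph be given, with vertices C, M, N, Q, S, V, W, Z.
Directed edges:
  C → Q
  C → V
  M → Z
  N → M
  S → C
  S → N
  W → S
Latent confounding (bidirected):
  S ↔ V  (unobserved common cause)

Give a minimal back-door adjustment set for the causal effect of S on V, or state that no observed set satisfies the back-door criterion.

desc(S)\{S}={C,M,N,Q,V,Z}; candidates ⊆ {W}.
S↔V: latent back-door arc(s) into S.
size 0: {}; under {} S still reaches {V,W} ∋ V.
size 1: {W}; under {W} S still reaches {V} ∋ V.
S↔V cannot be blocked by any observed set — no back-door set.

S→V: no observed back-door set.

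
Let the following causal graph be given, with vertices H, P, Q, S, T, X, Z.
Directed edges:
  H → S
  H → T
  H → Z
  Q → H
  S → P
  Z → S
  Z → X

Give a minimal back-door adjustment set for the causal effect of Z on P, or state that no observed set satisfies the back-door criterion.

desc(Z)\{Z}={P,S,X}; candidates ⊆ {H,Q,T}.
size 0: {}; under {} Z still reaches {H,P,Q,S,T} ∋ P.
{H}: Z⊥P given {H} in G with Z→· removed — back-door holds.

Z→P: minimal back-door set {H}.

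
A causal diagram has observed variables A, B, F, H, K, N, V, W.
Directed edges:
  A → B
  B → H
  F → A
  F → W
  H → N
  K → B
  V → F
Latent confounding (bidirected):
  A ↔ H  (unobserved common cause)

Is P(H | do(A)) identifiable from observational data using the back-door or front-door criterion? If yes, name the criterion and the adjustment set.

desc(A)\{A}={B,H,N}; candidates ⊆ {F,K,V,W}.
A↔H: latent back-door arc(s) into A.
size 0: {}; under {} A still reaches {F,H,N,V,W} ∋ H.
size 1: {F}, {K}, {V} …(+1); under {F} A still reaches {H,N} ∋ H.
size 2: {F,K}, {F,V}, {F,W} …(+3); under {F,K} A still reaches {H,N} ∋ H.
A↔H cannot be blocked by any observed set — no back-door set.
{B}: (i) intercepts every directed A→H path; (ii) no back-door A→{B}; (iii) {A} blocks every back-door {B}→H. Front-door holds.
P(H|do(A)) = Σ_{B} P(B|A) Σ_{A'} P(H|B,A')P(A').

P(H|do(A)): frontdoor, adjust for {B}.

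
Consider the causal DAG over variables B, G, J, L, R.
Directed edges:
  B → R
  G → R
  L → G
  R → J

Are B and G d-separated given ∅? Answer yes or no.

Yes — B ⊥ G | ∅.

Bayes-Ball from B | ∅ reaches {J,R}.
G ∉ reach(B|∅) ⇒ B ⊥ G | ∅.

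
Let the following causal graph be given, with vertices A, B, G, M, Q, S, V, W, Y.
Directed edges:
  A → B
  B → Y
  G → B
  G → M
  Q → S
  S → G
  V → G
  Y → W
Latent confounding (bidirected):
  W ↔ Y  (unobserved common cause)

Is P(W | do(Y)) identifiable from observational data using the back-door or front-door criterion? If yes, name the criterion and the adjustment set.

desc(Y)\{Y}={W}; candidates ⊆ {A,B,G,M,Q,S,V}.
Y↔W: latent back-door arc(s) into Y.
size 0: {}; under {} Y still reaches {A,B,G,M,Q,S,V,W} ∋ W.
size 1: {A}, {B}, {G} …(+4); under {A} Y still reaches {B,G,M,Q,S,V,W} ∋ W.
size 2: {A,B}, {A,G}, {A,M} …(+18); under {A,B} Y still reaches {W} ∋ W.
Y↔W cannot be blocked by any observed set — no back-door set.
No mediator lies on a directed Y→…→W path.
Neither criterion identifies P(W|do(Y)) in this graph.

P(W|do(Y)): not identifiable (no BD/FD set).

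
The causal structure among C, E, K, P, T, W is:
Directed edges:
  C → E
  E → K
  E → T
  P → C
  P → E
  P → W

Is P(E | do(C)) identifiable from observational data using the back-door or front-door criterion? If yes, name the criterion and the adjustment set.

desc(C)\{C}={E,K,T}; candidates ⊆ {P,W}.
size 0: {}; under {} C still reaches {E,K,P,T,W} ∋ E.
{P}: C⊥E given {P} in G with C→· removed — back-door holds.
P(E|do(C)) = Σ_{P} P(E|C,P)·P(P).

P(E|do(C)): backdoor, adjust for {P}.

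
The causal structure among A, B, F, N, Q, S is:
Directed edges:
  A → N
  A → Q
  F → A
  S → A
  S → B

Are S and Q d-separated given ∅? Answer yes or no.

Bayes-Ball from S | ∅ reaches {A,B,N,Q}.
Q ∈ reach(S|∅) ⇒ S ⊥̸ Q | ∅.

No — S and Q are d-connected given ∅.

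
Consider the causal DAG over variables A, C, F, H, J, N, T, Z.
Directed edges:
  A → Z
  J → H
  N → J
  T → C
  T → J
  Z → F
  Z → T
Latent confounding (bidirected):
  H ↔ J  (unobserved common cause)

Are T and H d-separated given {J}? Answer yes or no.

No — T and H are d-connected given {J}.

Bayes-Ball from T | {J} reaches {A,C,F,H,N,Z}.
H ∈ reach(T|{J}) ⇒ T ⊥̸ H | {J}.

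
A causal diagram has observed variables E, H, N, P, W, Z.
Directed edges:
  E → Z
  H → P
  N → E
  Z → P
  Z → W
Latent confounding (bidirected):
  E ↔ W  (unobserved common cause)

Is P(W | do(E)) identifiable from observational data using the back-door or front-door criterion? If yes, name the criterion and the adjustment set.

P(W|do(E)): frontdoor, adjust for {Z}.

desc(E)\{E}={P,W,Z}; candidates ⊆ {H,N}.
E↔W: latent back-door arc(s) into E.
size 0: {}; under {} E still reaches {N,W} ∋ W.
size 1: {H}, {N}; under {H} E still reaches {N,W} ∋ W.
size 2: {H,N}; under {H,N} E still reaches {W} ∋ W.
E↔W cannot be blocked by any observed set — no back-door set.
{Z}: (i) intercepts every directed E→W path; (ii) no back-door E→{Z}; (iii) {E} blocks every back-door {Z}→W. Front-door holds.
P(W|do(E)) = Σ_{Z} P(Z|E) Σ_{E'} P(W|Z,E')P(E').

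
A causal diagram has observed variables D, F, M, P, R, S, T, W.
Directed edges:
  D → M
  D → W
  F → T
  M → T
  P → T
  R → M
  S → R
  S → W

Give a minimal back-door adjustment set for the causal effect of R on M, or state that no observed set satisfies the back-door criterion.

desc(R)\{R}={M,T}; candidates ⊆ {D,F,P,S,W}.
∅: R⊥M given ∅ in G with R→· removed — back-door holds.

R→M: minimal back-door set ∅.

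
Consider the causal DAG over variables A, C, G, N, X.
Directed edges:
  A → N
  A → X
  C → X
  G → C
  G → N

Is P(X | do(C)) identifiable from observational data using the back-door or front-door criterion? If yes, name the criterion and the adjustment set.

P(X|do(C)): backdoor, adjust for ∅.

desc(C)\{C}={X}; candidates ⊆ {A,G,N}.
∅: C⊥X given ∅ in G with C→· removed — back-door holds.
P(X|do(C)) = P(X|C) — no adjustment needed.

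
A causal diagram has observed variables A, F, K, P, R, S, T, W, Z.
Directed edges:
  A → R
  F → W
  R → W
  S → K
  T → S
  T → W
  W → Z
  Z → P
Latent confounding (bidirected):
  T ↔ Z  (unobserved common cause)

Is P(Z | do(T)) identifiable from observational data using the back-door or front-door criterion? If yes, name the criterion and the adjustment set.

desc(T)\{T}={K,P,S,W,Z}; candidates ⊆ {A,F,R}.
T↔Z: latent back-door arc(s) into T.
size 0: {}; under {} T still reaches {P,Z} ∋ Z.
size 1: {A}, {F}, {R}; under {A} T still reaches {P,Z} ∋ Z.
size 2: {A,F}, {A,R}, {F,R}; under {A,F} T still reaches {P,Z} ∋ Z.
T↔Z cannot be blocked by any observed set — no back-door set.
{W}: (i) intercepts every directed T→Z path; (ii) no back-door T→{W}; (iii) {T} blocks every back-door {W}→Z. Front-door holds.
P(Z|do(T)) = Σ_{W} P(W|T) Σ_{T'} P(Z|W,T')P(T').

P(Z|do(T)): frontdoor, adjust for {W}.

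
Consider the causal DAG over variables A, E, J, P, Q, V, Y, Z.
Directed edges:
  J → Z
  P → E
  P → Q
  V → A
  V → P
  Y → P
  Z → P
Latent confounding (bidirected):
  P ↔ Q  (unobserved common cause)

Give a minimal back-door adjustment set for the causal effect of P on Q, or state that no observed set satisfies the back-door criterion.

desc(P)\{P}={E,Q}; candidates ⊆ {A,J,V,Y,Z}.
P↔Q: latent back-door arc(s) into P.
size 0: {}; under {} P still reaches {A,J,Q,V,Y,Z} ∋ Q.
size 1: {A}, {J}, {V} …(+2); under {A} P still reaches {J,Q,V,Y,Z} ∋ Q.
size 2: {A,J}, {A,V}, {A,Y} …(+7); under {A,J} P still reaches {Q,V,Y,Z} ∋ Q.
P↔Q cannot be blocked by any observed set — no back-door set.

P→Q: no observed back-door set.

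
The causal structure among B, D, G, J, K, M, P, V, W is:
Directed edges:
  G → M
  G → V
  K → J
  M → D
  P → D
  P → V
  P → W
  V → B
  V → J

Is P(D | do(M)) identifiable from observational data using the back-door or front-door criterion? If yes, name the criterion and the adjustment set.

desc(M)\{M}={D}; candidates ⊆ {B,G,J,K,P,V,W}.
∅: M⊥D given ∅ in G with M→· removed — back-door holds.
P(D|do(M)) = P(D|M) — no adjustment needed.

P(D|do(M)): backdoor, adjust for ∅.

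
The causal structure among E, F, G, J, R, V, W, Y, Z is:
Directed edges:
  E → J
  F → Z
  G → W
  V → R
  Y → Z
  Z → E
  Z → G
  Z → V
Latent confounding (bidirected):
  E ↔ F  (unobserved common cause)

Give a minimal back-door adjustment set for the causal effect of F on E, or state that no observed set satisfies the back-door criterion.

F→E: no observed back-door set.

desc(F)\{F}={E,G,J,R,V,W,Z}; candidates ⊆ {Y}.
F↔E: latent back-door arc(s) into F.
size 0: {}; under {} F still reaches {E,J} ∋ E.
size 1: {Y}; under {Y} F still reaches {E,J} ∋ E.
F↔E cannot be blocked by any observed set — no back-door set.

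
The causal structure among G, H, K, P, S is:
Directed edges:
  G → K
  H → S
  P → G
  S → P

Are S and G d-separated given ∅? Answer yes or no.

No — S and G are d-connected given ∅.

Bayes-Ball from S | ∅ reaches {G,H,K,P}.
G ∈ reach(S|∅) ⇒ S ⊥̸ G | ∅.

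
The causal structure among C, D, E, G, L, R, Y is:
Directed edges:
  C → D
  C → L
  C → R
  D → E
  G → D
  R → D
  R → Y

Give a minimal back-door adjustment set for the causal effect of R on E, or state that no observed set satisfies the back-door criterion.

R→E: minimal back-door set {C}.

desc(R)\{R}={D,E,Y}; candidates ⊆ {C,G,L}.
size 0: {}; under {} R still reaches {C,D,E,L} ∋ E.
{C}: R⊥E given {C} in G with R→· removed — back-door holds.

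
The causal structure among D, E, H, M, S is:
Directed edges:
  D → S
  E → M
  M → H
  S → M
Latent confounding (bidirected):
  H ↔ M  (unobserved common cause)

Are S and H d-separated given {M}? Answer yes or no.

Bayes-Ball from S | {M} reaches {D,E,H}.
H ∈ reach(S|{M}) ⇒ S ⊥̸ H | {M}.

No — S and H are d-connected given {M}.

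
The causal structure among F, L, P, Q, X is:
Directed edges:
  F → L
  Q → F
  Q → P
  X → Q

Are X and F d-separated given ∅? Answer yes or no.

Bayes-Ball from X | ∅ reaches {F,L,P,Q}.
F ∈ reach(X|∅) ⇒ X ⊥̸ F | ∅.

No — X and F are d-connected given ∅.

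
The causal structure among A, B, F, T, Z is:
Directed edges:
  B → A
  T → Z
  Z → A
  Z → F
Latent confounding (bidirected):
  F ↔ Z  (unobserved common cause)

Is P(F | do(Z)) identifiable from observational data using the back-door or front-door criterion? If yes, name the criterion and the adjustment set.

desc(Z)\{Z}={A,F}; candidates ⊆ {B,T}.
Z↔F: latent back-door arc(s) into Z.
size 0: {}; under {} Z still reaches {F,T} ∋ F.
size 1: {B}, {T}; under {B} Z still reaches {F,T} ∋ F.
size 2: {B,T}; under {B,T} Z still reaches {F} ∋ F.
Z↔F cannot be blocked by any observed set — no back-door set.
No mediator lies on a directed Z→…→F path.
Neither criterion identifies P(F|do(Z)) in this graph.

P(F|do(Z)): not identifiable (no BD/FD set).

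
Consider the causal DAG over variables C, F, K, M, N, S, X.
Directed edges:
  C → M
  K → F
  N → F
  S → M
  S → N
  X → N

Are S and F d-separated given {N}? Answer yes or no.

Bayes-Ball from S | {N} reaches {M,X}.
F ∉ reach(S|{N}) ⇒ S ⊥ F | {N}.

Yes — S ⊥ F | {N}.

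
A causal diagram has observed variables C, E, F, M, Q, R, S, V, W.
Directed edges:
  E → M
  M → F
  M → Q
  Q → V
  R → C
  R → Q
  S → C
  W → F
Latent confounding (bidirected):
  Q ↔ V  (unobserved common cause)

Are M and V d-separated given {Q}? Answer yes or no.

Bayes-Ball from M | {Q} reaches {C,E,F,R,V}.
V ∈ reach(M|{Q}) ⇒ M ⊥̸ V | {Q}.

No — M and V are d-connected given {Q}.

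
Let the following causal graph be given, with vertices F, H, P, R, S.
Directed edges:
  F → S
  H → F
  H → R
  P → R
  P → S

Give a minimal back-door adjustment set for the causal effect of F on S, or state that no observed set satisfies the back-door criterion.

F→S: minimal back-door set ∅.

desc(F)\{F}={S}; candidates ⊆ {H,P,R}.
∅: F⊥S given ∅ in G with F→· removed — back-door holds.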